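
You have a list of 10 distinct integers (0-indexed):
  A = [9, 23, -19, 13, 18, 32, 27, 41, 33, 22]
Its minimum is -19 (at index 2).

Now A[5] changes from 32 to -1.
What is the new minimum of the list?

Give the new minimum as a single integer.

Old min = -19 (at index 2)
Change: A[5] 32 -> -1
Changed element was NOT the old min.
  New min = min(old_min, new_val) = min(-19, -1) = -19

Answer: -19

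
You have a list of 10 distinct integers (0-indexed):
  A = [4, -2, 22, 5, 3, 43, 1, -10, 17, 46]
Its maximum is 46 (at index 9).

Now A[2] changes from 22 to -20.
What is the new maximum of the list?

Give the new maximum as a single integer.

Old max = 46 (at index 9)
Change: A[2] 22 -> -20
Changed element was NOT the old max.
  New max = max(old_max, new_val) = max(46, -20) = 46

Answer: 46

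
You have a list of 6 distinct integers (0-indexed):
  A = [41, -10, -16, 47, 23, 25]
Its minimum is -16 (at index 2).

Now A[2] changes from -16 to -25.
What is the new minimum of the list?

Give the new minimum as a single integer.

Answer: -25

Derivation:
Old min = -16 (at index 2)
Change: A[2] -16 -> -25
Changed element WAS the min. Need to check: is -25 still <= all others?
  Min of remaining elements: -10
  New min = min(-25, -10) = -25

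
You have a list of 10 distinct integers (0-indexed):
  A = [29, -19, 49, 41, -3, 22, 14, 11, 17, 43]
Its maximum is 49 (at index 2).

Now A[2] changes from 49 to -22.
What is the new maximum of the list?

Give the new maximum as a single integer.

Answer: 43

Derivation:
Old max = 49 (at index 2)
Change: A[2] 49 -> -22
Changed element WAS the max -> may need rescan.
  Max of remaining elements: 43
  New max = max(-22, 43) = 43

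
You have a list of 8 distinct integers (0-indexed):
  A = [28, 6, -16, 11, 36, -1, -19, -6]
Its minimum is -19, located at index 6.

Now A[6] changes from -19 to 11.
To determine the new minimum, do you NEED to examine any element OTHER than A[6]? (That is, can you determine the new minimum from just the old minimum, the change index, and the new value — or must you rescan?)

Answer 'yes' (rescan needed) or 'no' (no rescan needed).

Old min = -19 at index 6
Change at index 6: -19 -> 11
Index 6 WAS the min and new value 11 > old min -19. Must rescan other elements to find the new min.
Needs rescan: yes

Answer: yes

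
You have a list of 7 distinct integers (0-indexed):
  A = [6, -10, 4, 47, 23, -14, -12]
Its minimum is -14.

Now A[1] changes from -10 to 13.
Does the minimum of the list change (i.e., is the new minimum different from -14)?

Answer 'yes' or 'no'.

Answer: no

Derivation:
Old min = -14
Change: A[1] -10 -> 13
Changed element was NOT the min; min changes only if 13 < -14.
New min = -14; changed? no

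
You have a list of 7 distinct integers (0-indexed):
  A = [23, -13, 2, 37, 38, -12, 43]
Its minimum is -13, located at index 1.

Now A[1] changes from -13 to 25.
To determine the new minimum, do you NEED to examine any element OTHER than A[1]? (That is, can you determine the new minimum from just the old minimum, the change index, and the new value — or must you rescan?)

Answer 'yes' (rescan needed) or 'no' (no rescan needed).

Old min = -13 at index 1
Change at index 1: -13 -> 25
Index 1 WAS the min and new value 25 > old min -13. Must rescan other elements to find the new min.
Needs rescan: yes

Answer: yes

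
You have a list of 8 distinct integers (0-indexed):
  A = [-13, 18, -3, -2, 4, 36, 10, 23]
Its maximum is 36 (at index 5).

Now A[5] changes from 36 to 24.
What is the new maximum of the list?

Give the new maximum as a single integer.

Answer: 24

Derivation:
Old max = 36 (at index 5)
Change: A[5] 36 -> 24
Changed element WAS the max -> may need rescan.
  Max of remaining elements: 23
  New max = max(24, 23) = 24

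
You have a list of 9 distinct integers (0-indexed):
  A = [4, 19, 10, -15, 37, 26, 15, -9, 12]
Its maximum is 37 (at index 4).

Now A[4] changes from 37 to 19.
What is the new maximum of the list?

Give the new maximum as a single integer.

Answer: 26

Derivation:
Old max = 37 (at index 4)
Change: A[4] 37 -> 19
Changed element WAS the max -> may need rescan.
  Max of remaining elements: 26
  New max = max(19, 26) = 26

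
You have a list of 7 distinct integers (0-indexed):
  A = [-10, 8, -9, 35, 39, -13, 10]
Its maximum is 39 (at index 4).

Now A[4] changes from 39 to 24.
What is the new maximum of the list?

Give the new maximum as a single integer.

Answer: 35

Derivation:
Old max = 39 (at index 4)
Change: A[4] 39 -> 24
Changed element WAS the max -> may need rescan.
  Max of remaining elements: 35
  New max = max(24, 35) = 35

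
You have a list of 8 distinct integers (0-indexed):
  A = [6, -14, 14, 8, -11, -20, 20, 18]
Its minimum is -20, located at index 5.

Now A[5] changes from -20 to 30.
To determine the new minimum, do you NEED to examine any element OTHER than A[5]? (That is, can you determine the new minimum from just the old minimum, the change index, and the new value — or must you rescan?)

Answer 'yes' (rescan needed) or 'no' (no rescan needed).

Answer: yes

Derivation:
Old min = -20 at index 5
Change at index 5: -20 -> 30
Index 5 WAS the min and new value 30 > old min -20. Must rescan other elements to find the new min.
Needs rescan: yes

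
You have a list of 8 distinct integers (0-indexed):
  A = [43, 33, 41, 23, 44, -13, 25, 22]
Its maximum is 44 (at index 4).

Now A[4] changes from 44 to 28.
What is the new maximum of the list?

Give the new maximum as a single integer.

Answer: 43

Derivation:
Old max = 44 (at index 4)
Change: A[4] 44 -> 28
Changed element WAS the max -> may need rescan.
  Max of remaining elements: 43
  New max = max(28, 43) = 43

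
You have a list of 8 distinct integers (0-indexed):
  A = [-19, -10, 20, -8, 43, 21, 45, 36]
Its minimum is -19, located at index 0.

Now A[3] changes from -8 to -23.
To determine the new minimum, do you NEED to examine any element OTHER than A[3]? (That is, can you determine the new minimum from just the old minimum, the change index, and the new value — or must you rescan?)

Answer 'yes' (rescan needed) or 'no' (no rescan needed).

Old min = -19 at index 0
Change at index 3: -8 -> -23
Index 3 was NOT the min. New min = min(-19, -23). No rescan of other elements needed.
Needs rescan: no

Answer: no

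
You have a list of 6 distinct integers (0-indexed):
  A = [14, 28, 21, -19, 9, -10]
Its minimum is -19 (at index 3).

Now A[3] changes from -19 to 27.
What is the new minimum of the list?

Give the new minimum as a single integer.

Answer: -10

Derivation:
Old min = -19 (at index 3)
Change: A[3] -19 -> 27
Changed element WAS the min. Need to check: is 27 still <= all others?
  Min of remaining elements: -10
  New min = min(27, -10) = -10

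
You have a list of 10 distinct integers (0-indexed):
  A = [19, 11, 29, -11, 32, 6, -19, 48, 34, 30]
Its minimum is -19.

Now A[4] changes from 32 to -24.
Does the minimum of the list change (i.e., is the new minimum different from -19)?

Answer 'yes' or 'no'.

Answer: yes

Derivation:
Old min = -19
Change: A[4] 32 -> -24
Changed element was NOT the min; min changes only if -24 < -19.
New min = -24; changed? yes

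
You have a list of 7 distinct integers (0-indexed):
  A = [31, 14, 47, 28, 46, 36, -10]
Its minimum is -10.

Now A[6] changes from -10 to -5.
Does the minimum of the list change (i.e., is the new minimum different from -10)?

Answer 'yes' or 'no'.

Old min = -10
Change: A[6] -10 -> -5
Changed element was the min; new min must be rechecked.
New min = -5; changed? yes

Answer: yes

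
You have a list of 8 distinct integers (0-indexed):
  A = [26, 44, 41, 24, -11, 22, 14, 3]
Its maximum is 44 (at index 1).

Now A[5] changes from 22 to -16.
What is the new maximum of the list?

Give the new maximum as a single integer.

Old max = 44 (at index 1)
Change: A[5] 22 -> -16
Changed element was NOT the old max.
  New max = max(old_max, new_val) = max(44, -16) = 44

Answer: 44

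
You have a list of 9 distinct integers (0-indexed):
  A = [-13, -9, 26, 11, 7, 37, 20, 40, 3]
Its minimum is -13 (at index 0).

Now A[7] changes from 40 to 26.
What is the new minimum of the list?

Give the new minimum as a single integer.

Old min = -13 (at index 0)
Change: A[7] 40 -> 26
Changed element was NOT the old min.
  New min = min(old_min, new_val) = min(-13, 26) = -13

Answer: -13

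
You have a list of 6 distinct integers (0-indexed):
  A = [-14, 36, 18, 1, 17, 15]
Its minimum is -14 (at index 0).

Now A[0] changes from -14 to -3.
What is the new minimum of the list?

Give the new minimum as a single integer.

Answer: -3

Derivation:
Old min = -14 (at index 0)
Change: A[0] -14 -> -3
Changed element WAS the min. Need to check: is -3 still <= all others?
  Min of remaining elements: 1
  New min = min(-3, 1) = -3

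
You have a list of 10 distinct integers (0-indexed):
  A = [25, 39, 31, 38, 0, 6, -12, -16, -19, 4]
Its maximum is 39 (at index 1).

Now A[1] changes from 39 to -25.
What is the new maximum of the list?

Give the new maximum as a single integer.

Answer: 38

Derivation:
Old max = 39 (at index 1)
Change: A[1] 39 -> -25
Changed element WAS the max -> may need rescan.
  Max of remaining elements: 38
  New max = max(-25, 38) = 38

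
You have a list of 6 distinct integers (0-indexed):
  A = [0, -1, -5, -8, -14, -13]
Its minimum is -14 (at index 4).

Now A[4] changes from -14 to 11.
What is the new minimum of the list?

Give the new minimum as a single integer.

Old min = -14 (at index 4)
Change: A[4] -14 -> 11
Changed element WAS the min. Need to check: is 11 still <= all others?
  Min of remaining elements: -13
  New min = min(11, -13) = -13

Answer: -13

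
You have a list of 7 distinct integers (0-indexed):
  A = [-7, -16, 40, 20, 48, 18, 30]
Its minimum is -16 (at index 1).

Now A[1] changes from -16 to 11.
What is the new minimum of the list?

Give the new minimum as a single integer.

Old min = -16 (at index 1)
Change: A[1] -16 -> 11
Changed element WAS the min. Need to check: is 11 still <= all others?
  Min of remaining elements: -7
  New min = min(11, -7) = -7

Answer: -7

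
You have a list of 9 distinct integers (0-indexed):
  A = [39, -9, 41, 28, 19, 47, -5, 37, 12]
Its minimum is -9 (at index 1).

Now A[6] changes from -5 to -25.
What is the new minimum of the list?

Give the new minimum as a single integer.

Old min = -9 (at index 1)
Change: A[6] -5 -> -25
Changed element was NOT the old min.
  New min = min(old_min, new_val) = min(-9, -25) = -25

Answer: -25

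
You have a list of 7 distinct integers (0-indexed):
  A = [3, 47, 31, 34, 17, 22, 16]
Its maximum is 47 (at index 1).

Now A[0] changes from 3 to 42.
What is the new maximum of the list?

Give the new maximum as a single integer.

Answer: 47

Derivation:
Old max = 47 (at index 1)
Change: A[0] 3 -> 42
Changed element was NOT the old max.
  New max = max(old_max, new_val) = max(47, 42) = 47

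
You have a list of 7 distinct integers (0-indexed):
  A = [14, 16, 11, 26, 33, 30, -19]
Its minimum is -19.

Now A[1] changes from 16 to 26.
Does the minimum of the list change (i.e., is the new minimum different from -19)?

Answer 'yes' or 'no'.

Answer: no

Derivation:
Old min = -19
Change: A[1] 16 -> 26
Changed element was NOT the min; min changes only if 26 < -19.
New min = -19; changed? no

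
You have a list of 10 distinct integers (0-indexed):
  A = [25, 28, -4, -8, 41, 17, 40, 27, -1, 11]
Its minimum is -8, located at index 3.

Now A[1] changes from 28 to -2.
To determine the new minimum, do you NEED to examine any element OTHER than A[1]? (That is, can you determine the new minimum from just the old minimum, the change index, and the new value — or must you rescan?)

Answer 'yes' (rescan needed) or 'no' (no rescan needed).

Answer: no

Derivation:
Old min = -8 at index 3
Change at index 1: 28 -> -2
Index 1 was NOT the min. New min = min(-8, -2). No rescan of other elements needed.
Needs rescan: no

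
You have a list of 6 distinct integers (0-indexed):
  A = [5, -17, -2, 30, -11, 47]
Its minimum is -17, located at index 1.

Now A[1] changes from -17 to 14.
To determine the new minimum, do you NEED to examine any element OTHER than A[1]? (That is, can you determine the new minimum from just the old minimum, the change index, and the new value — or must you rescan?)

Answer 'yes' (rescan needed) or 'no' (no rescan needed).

Old min = -17 at index 1
Change at index 1: -17 -> 14
Index 1 WAS the min and new value 14 > old min -17. Must rescan other elements to find the new min.
Needs rescan: yes

Answer: yes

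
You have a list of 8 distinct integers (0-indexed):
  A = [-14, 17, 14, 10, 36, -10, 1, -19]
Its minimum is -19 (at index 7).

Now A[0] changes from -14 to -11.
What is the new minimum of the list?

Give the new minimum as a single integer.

Old min = -19 (at index 7)
Change: A[0] -14 -> -11
Changed element was NOT the old min.
  New min = min(old_min, new_val) = min(-19, -11) = -19

Answer: -19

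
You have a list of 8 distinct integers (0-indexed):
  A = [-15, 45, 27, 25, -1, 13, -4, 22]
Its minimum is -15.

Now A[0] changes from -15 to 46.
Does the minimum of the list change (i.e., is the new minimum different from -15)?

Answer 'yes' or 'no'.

Answer: yes

Derivation:
Old min = -15
Change: A[0] -15 -> 46
Changed element was the min; new min must be rechecked.
New min = -4; changed? yes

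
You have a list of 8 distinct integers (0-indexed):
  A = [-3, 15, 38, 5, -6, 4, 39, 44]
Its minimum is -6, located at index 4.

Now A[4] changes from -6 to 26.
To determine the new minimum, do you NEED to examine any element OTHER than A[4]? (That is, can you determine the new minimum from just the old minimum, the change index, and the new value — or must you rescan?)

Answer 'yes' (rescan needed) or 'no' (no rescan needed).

Answer: yes

Derivation:
Old min = -6 at index 4
Change at index 4: -6 -> 26
Index 4 WAS the min and new value 26 > old min -6. Must rescan other elements to find the new min.
Needs rescan: yes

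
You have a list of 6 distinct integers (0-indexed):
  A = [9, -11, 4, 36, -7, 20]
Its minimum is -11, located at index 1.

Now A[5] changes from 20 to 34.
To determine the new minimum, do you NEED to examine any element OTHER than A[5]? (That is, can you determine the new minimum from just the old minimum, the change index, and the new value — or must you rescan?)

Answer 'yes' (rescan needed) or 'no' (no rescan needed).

Old min = -11 at index 1
Change at index 5: 20 -> 34
Index 5 was NOT the min. New min = min(-11, 34). No rescan of other elements needed.
Needs rescan: no

Answer: no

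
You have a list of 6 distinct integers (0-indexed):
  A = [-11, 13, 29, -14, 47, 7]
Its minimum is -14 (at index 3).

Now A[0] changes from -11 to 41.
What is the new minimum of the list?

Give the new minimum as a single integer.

Answer: -14

Derivation:
Old min = -14 (at index 3)
Change: A[0] -11 -> 41
Changed element was NOT the old min.
  New min = min(old_min, new_val) = min(-14, 41) = -14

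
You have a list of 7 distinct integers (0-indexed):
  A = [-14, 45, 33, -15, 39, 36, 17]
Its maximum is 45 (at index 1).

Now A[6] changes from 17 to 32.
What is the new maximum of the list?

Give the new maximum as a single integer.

Answer: 45

Derivation:
Old max = 45 (at index 1)
Change: A[6] 17 -> 32
Changed element was NOT the old max.
  New max = max(old_max, new_val) = max(45, 32) = 45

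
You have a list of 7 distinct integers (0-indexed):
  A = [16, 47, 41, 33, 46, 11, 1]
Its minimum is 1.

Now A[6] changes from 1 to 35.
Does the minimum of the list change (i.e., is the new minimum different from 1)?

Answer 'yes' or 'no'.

Answer: yes

Derivation:
Old min = 1
Change: A[6] 1 -> 35
Changed element was the min; new min must be rechecked.
New min = 11; changed? yes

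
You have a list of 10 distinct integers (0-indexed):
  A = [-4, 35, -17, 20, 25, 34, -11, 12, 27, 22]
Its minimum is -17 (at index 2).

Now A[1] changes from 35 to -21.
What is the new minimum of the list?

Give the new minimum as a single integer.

Answer: -21

Derivation:
Old min = -17 (at index 2)
Change: A[1] 35 -> -21
Changed element was NOT the old min.
  New min = min(old_min, new_val) = min(-17, -21) = -21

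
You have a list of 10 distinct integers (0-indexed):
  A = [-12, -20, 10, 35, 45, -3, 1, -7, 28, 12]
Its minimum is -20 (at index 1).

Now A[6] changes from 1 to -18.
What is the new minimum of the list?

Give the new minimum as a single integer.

Answer: -20

Derivation:
Old min = -20 (at index 1)
Change: A[6] 1 -> -18
Changed element was NOT the old min.
  New min = min(old_min, new_val) = min(-20, -18) = -20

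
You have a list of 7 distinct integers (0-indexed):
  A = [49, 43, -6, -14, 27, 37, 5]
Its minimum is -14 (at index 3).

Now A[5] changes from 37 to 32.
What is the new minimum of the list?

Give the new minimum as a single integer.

Answer: -14

Derivation:
Old min = -14 (at index 3)
Change: A[5] 37 -> 32
Changed element was NOT the old min.
  New min = min(old_min, new_val) = min(-14, 32) = -14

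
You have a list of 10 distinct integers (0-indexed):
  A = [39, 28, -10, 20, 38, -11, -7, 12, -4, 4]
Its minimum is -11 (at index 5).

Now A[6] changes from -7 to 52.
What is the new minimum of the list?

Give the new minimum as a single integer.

Answer: -11

Derivation:
Old min = -11 (at index 5)
Change: A[6] -7 -> 52
Changed element was NOT the old min.
  New min = min(old_min, new_val) = min(-11, 52) = -11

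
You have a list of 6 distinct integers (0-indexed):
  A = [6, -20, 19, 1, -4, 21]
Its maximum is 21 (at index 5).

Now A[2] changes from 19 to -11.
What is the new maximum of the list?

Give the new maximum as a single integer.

Answer: 21

Derivation:
Old max = 21 (at index 5)
Change: A[2] 19 -> -11
Changed element was NOT the old max.
  New max = max(old_max, new_val) = max(21, -11) = 21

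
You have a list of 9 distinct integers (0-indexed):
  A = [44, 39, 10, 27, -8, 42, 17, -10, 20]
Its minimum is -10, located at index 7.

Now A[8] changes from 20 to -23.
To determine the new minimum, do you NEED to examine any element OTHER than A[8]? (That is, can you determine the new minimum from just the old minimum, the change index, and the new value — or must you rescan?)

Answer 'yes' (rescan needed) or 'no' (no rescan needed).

Old min = -10 at index 7
Change at index 8: 20 -> -23
Index 8 was NOT the min. New min = min(-10, -23). No rescan of other elements needed.
Needs rescan: no

Answer: no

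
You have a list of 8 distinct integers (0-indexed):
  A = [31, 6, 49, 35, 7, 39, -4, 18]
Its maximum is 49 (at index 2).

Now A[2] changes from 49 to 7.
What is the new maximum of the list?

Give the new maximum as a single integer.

Answer: 39

Derivation:
Old max = 49 (at index 2)
Change: A[2] 49 -> 7
Changed element WAS the max -> may need rescan.
  Max of remaining elements: 39
  New max = max(7, 39) = 39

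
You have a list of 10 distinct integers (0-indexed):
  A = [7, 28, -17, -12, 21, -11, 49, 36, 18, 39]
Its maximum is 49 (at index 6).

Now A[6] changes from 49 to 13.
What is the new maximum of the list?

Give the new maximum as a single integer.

Old max = 49 (at index 6)
Change: A[6] 49 -> 13
Changed element WAS the max -> may need rescan.
  Max of remaining elements: 39
  New max = max(13, 39) = 39

Answer: 39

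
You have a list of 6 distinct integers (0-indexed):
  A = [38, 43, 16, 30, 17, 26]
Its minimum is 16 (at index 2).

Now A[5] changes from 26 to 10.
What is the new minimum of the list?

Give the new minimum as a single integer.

Old min = 16 (at index 2)
Change: A[5] 26 -> 10
Changed element was NOT the old min.
  New min = min(old_min, new_val) = min(16, 10) = 10

Answer: 10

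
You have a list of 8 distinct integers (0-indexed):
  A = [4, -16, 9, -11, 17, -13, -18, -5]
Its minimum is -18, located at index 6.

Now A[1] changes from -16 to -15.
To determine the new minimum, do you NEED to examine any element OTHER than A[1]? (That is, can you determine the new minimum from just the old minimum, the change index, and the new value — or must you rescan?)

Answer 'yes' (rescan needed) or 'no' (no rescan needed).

Old min = -18 at index 6
Change at index 1: -16 -> -15
Index 1 was NOT the min. New min = min(-18, -15). No rescan of other elements needed.
Needs rescan: no

Answer: no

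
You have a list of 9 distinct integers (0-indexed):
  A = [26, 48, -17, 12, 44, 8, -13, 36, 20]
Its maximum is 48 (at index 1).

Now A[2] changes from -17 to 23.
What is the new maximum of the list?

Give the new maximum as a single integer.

Answer: 48

Derivation:
Old max = 48 (at index 1)
Change: A[2] -17 -> 23
Changed element was NOT the old max.
  New max = max(old_max, new_val) = max(48, 23) = 48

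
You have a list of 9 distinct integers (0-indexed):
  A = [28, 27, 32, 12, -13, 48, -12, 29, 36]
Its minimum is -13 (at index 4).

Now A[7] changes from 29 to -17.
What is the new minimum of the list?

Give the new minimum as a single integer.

Old min = -13 (at index 4)
Change: A[7] 29 -> -17
Changed element was NOT the old min.
  New min = min(old_min, new_val) = min(-13, -17) = -17

Answer: -17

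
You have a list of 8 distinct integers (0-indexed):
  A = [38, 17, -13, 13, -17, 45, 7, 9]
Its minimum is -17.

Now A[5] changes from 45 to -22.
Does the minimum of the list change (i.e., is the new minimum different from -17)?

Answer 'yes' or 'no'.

Answer: yes

Derivation:
Old min = -17
Change: A[5] 45 -> -22
Changed element was NOT the min; min changes only if -22 < -17.
New min = -22; changed? yes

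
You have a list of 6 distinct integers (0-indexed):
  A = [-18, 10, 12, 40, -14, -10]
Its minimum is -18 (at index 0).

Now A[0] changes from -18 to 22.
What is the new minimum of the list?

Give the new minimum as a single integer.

Answer: -14

Derivation:
Old min = -18 (at index 0)
Change: A[0] -18 -> 22
Changed element WAS the min. Need to check: is 22 still <= all others?
  Min of remaining elements: -14
  New min = min(22, -14) = -14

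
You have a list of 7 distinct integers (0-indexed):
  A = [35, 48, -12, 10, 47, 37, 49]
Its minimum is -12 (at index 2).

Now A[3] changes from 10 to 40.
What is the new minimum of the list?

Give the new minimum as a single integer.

Answer: -12

Derivation:
Old min = -12 (at index 2)
Change: A[3] 10 -> 40
Changed element was NOT the old min.
  New min = min(old_min, new_val) = min(-12, 40) = -12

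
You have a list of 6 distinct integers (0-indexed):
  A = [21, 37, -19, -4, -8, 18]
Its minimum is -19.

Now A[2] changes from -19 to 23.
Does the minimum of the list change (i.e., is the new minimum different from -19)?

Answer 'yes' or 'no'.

Old min = -19
Change: A[2] -19 -> 23
Changed element was the min; new min must be rechecked.
New min = -8; changed? yes

Answer: yes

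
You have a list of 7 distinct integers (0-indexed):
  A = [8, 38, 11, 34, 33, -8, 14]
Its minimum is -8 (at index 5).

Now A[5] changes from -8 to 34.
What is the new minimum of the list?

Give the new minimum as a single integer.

Answer: 8

Derivation:
Old min = -8 (at index 5)
Change: A[5] -8 -> 34
Changed element WAS the min. Need to check: is 34 still <= all others?
  Min of remaining elements: 8
  New min = min(34, 8) = 8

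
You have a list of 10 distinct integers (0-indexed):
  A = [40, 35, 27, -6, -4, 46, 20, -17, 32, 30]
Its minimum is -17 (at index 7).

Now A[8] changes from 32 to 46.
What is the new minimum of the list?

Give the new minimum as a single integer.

Answer: -17

Derivation:
Old min = -17 (at index 7)
Change: A[8] 32 -> 46
Changed element was NOT the old min.
  New min = min(old_min, new_val) = min(-17, 46) = -17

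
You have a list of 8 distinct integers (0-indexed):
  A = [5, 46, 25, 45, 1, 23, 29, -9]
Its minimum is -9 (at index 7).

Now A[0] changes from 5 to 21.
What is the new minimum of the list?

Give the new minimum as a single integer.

Old min = -9 (at index 7)
Change: A[0] 5 -> 21
Changed element was NOT the old min.
  New min = min(old_min, new_val) = min(-9, 21) = -9

Answer: -9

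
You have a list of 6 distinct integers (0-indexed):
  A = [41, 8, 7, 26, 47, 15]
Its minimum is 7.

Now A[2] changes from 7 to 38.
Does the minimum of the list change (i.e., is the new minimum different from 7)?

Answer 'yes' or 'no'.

Answer: yes

Derivation:
Old min = 7
Change: A[2] 7 -> 38
Changed element was the min; new min must be rechecked.
New min = 8; changed? yes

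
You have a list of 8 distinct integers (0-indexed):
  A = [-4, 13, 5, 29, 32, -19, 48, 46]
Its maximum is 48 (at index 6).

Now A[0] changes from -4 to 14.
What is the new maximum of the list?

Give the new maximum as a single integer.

Old max = 48 (at index 6)
Change: A[0] -4 -> 14
Changed element was NOT the old max.
  New max = max(old_max, new_val) = max(48, 14) = 48

Answer: 48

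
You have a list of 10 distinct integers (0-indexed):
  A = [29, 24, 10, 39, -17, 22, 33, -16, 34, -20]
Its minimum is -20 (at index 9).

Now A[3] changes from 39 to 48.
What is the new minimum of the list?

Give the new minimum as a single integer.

Old min = -20 (at index 9)
Change: A[3] 39 -> 48
Changed element was NOT the old min.
  New min = min(old_min, new_val) = min(-20, 48) = -20

Answer: -20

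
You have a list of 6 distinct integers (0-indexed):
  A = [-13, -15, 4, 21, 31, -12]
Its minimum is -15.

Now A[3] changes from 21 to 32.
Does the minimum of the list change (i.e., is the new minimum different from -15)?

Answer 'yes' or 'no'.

Answer: no

Derivation:
Old min = -15
Change: A[3] 21 -> 32
Changed element was NOT the min; min changes only if 32 < -15.
New min = -15; changed? no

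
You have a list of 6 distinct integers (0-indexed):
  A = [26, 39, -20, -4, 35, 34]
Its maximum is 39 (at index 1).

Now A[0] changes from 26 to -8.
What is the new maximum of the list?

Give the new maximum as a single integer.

Old max = 39 (at index 1)
Change: A[0] 26 -> -8
Changed element was NOT the old max.
  New max = max(old_max, new_val) = max(39, -8) = 39

Answer: 39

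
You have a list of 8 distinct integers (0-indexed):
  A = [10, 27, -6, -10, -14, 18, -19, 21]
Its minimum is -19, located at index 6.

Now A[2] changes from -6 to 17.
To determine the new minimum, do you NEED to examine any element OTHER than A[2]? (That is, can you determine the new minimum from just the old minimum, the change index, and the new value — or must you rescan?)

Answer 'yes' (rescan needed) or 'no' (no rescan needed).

Answer: no

Derivation:
Old min = -19 at index 6
Change at index 2: -6 -> 17
Index 2 was NOT the min. New min = min(-19, 17). No rescan of other elements needed.
Needs rescan: no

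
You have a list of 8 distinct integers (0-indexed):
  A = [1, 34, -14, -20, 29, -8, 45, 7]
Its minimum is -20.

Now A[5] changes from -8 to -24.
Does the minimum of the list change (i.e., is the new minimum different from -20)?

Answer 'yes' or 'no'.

Answer: yes

Derivation:
Old min = -20
Change: A[5] -8 -> -24
Changed element was NOT the min; min changes only if -24 < -20.
New min = -24; changed? yes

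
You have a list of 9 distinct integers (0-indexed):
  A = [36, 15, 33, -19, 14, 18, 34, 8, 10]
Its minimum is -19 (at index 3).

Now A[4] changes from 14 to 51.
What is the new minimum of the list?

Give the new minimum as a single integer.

Answer: -19

Derivation:
Old min = -19 (at index 3)
Change: A[4] 14 -> 51
Changed element was NOT the old min.
  New min = min(old_min, new_val) = min(-19, 51) = -19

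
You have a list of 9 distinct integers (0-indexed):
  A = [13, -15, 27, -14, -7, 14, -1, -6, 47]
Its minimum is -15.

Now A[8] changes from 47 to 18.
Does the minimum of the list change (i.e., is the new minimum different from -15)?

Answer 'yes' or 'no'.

Old min = -15
Change: A[8] 47 -> 18
Changed element was NOT the min; min changes only if 18 < -15.
New min = -15; changed? no

Answer: no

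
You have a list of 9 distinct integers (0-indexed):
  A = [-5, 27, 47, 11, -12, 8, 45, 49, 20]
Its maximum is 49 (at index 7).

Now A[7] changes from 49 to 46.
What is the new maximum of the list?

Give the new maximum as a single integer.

Old max = 49 (at index 7)
Change: A[7] 49 -> 46
Changed element WAS the max -> may need rescan.
  Max of remaining elements: 47
  New max = max(46, 47) = 47

Answer: 47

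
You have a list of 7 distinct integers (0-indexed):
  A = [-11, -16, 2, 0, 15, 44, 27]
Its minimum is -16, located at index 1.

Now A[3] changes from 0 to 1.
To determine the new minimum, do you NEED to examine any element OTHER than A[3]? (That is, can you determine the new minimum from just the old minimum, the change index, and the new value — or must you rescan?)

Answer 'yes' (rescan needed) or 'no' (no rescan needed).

Answer: no

Derivation:
Old min = -16 at index 1
Change at index 3: 0 -> 1
Index 3 was NOT the min. New min = min(-16, 1). No rescan of other elements needed.
Needs rescan: no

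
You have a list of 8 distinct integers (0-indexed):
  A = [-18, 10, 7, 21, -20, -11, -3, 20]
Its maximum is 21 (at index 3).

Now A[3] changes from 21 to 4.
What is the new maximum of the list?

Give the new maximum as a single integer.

Answer: 20

Derivation:
Old max = 21 (at index 3)
Change: A[3] 21 -> 4
Changed element WAS the max -> may need rescan.
  Max of remaining elements: 20
  New max = max(4, 20) = 20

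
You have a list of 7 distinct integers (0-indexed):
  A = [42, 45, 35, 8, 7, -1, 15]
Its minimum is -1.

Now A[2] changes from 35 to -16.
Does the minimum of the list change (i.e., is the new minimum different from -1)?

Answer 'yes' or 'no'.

Old min = -1
Change: A[2] 35 -> -16
Changed element was NOT the min; min changes only if -16 < -1.
New min = -16; changed? yes

Answer: yes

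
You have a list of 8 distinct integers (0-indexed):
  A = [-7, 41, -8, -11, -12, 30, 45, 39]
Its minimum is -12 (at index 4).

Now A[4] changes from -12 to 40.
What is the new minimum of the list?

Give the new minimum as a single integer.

Old min = -12 (at index 4)
Change: A[4] -12 -> 40
Changed element WAS the min. Need to check: is 40 still <= all others?
  Min of remaining elements: -11
  New min = min(40, -11) = -11

Answer: -11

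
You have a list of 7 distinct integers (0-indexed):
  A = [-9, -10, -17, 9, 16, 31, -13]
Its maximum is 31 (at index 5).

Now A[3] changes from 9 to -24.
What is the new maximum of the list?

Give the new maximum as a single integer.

Old max = 31 (at index 5)
Change: A[3] 9 -> -24
Changed element was NOT the old max.
  New max = max(old_max, new_val) = max(31, -24) = 31

Answer: 31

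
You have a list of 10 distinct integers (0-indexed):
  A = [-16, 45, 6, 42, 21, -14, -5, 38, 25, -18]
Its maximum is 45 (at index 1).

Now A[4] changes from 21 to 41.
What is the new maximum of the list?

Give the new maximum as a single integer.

Old max = 45 (at index 1)
Change: A[4] 21 -> 41
Changed element was NOT the old max.
  New max = max(old_max, new_val) = max(45, 41) = 45

Answer: 45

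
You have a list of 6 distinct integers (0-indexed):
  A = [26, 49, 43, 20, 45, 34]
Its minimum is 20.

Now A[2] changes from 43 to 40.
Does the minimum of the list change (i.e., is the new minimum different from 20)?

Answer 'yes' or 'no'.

Old min = 20
Change: A[2] 43 -> 40
Changed element was NOT the min; min changes only if 40 < 20.
New min = 20; changed? no

Answer: no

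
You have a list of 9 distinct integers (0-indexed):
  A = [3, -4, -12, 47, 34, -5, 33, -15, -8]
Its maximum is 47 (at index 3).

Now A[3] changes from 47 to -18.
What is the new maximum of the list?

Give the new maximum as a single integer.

Old max = 47 (at index 3)
Change: A[3] 47 -> -18
Changed element WAS the max -> may need rescan.
  Max of remaining elements: 34
  New max = max(-18, 34) = 34

Answer: 34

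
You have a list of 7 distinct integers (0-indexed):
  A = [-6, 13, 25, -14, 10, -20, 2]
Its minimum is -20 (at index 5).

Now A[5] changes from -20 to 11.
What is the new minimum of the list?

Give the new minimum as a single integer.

Answer: -14

Derivation:
Old min = -20 (at index 5)
Change: A[5] -20 -> 11
Changed element WAS the min. Need to check: is 11 still <= all others?
  Min of remaining elements: -14
  New min = min(11, -14) = -14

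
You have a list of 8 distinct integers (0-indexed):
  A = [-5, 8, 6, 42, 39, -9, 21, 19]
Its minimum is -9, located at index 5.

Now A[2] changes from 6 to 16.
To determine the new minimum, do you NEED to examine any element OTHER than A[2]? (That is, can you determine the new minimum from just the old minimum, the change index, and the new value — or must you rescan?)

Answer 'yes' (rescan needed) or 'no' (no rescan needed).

Answer: no

Derivation:
Old min = -9 at index 5
Change at index 2: 6 -> 16
Index 2 was NOT the min. New min = min(-9, 16). No rescan of other elements needed.
Needs rescan: no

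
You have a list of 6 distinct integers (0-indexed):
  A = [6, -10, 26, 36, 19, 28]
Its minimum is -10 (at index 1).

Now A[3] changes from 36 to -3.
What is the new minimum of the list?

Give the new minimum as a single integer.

Answer: -10

Derivation:
Old min = -10 (at index 1)
Change: A[3] 36 -> -3
Changed element was NOT the old min.
  New min = min(old_min, new_val) = min(-10, -3) = -10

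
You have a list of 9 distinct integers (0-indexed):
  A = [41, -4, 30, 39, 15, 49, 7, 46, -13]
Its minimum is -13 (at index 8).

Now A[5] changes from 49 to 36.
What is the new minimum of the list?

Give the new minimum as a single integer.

Answer: -13

Derivation:
Old min = -13 (at index 8)
Change: A[5] 49 -> 36
Changed element was NOT the old min.
  New min = min(old_min, new_val) = min(-13, 36) = -13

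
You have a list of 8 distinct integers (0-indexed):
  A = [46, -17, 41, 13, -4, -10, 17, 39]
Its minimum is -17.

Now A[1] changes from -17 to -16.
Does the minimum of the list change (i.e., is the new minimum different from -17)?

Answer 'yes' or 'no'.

Old min = -17
Change: A[1] -17 -> -16
Changed element was the min; new min must be rechecked.
New min = -16; changed? yes

Answer: yes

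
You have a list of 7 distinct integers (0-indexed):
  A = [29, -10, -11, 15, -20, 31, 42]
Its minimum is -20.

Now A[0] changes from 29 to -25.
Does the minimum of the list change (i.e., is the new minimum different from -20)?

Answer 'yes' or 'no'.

Answer: yes

Derivation:
Old min = -20
Change: A[0] 29 -> -25
Changed element was NOT the min; min changes only if -25 < -20.
New min = -25; changed? yes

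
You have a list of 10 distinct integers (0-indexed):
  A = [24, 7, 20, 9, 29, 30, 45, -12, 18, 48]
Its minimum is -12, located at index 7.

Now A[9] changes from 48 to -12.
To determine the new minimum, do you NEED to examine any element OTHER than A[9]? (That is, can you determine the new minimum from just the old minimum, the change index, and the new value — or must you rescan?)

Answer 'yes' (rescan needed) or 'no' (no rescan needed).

Old min = -12 at index 7
Change at index 9: 48 -> -12
Index 9 was NOT the min. New min = min(-12, -12). No rescan of other elements needed.
Needs rescan: no

Answer: no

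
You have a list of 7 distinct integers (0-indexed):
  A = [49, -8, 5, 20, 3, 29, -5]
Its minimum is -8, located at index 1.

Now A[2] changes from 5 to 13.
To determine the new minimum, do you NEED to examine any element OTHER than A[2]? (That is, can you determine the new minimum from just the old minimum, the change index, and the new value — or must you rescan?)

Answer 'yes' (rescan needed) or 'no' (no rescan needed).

Answer: no

Derivation:
Old min = -8 at index 1
Change at index 2: 5 -> 13
Index 2 was NOT the min. New min = min(-8, 13). No rescan of other elements needed.
Needs rescan: no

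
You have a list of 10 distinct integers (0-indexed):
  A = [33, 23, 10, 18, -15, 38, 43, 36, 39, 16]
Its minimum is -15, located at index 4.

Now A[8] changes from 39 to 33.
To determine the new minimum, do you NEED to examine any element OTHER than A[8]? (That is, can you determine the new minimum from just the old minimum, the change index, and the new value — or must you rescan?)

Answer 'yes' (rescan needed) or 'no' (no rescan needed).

Answer: no

Derivation:
Old min = -15 at index 4
Change at index 8: 39 -> 33
Index 8 was NOT the min. New min = min(-15, 33). No rescan of other elements needed.
Needs rescan: no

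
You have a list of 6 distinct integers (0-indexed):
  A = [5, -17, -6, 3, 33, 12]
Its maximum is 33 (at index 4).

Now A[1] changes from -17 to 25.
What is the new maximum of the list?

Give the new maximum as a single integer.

Answer: 33

Derivation:
Old max = 33 (at index 4)
Change: A[1] -17 -> 25
Changed element was NOT the old max.
  New max = max(old_max, new_val) = max(33, 25) = 33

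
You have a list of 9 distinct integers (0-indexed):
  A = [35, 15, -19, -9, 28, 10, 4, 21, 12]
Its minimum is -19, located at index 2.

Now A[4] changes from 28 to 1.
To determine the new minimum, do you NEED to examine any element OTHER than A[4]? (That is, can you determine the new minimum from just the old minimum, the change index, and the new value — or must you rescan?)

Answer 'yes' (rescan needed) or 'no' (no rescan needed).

Old min = -19 at index 2
Change at index 4: 28 -> 1
Index 4 was NOT the min. New min = min(-19, 1). No rescan of other elements needed.
Needs rescan: no

Answer: no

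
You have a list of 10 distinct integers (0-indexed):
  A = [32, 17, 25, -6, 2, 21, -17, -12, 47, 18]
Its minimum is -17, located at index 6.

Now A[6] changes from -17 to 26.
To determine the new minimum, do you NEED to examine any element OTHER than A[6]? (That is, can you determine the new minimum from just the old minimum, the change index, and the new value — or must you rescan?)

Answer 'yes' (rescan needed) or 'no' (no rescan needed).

Answer: yes

Derivation:
Old min = -17 at index 6
Change at index 6: -17 -> 26
Index 6 WAS the min and new value 26 > old min -17. Must rescan other elements to find the new min.
Needs rescan: yes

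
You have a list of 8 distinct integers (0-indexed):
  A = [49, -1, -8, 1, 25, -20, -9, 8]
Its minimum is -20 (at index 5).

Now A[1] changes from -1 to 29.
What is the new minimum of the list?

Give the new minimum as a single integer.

Answer: -20

Derivation:
Old min = -20 (at index 5)
Change: A[1] -1 -> 29
Changed element was NOT the old min.
  New min = min(old_min, new_val) = min(-20, 29) = -20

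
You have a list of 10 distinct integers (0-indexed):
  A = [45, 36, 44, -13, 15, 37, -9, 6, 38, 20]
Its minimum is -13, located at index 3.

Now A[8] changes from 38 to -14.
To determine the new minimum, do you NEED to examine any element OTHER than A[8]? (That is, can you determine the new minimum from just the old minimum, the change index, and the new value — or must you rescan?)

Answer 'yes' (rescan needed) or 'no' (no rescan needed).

Old min = -13 at index 3
Change at index 8: 38 -> -14
Index 8 was NOT the min. New min = min(-13, -14). No rescan of other elements needed.
Needs rescan: no

Answer: no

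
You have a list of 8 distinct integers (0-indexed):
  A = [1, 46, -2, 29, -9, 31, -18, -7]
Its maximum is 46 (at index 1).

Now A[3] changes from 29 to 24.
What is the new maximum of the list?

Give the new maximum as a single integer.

Answer: 46

Derivation:
Old max = 46 (at index 1)
Change: A[3] 29 -> 24
Changed element was NOT the old max.
  New max = max(old_max, new_val) = max(46, 24) = 46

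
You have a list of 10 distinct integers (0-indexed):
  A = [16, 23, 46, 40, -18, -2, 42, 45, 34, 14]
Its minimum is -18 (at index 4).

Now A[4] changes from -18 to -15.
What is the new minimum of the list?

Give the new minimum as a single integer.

Answer: -15

Derivation:
Old min = -18 (at index 4)
Change: A[4] -18 -> -15
Changed element WAS the min. Need to check: is -15 still <= all others?
  Min of remaining elements: -2
  New min = min(-15, -2) = -15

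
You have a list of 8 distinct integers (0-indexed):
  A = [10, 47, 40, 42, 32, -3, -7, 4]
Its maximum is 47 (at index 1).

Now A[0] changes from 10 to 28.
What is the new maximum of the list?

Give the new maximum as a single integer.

Old max = 47 (at index 1)
Change: A[0] 10 -> 28
Changed element was NOT the old max.
  New max = max(old_max, new_val) = max(47, 28) = 47

Answer: 47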